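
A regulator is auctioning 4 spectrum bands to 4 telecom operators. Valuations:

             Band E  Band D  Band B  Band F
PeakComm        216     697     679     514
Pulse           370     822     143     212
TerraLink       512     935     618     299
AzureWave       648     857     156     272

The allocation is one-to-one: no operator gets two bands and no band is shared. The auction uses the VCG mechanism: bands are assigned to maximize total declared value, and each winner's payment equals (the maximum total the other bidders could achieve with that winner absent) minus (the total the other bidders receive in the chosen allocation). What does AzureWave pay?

AzureWave pays $59M.

Efficient allocation: PeakComm→Band F ($514M), Pulse→Band D ($822M), TerraLink→Band B ($618M), AzureWave→Band E ($648M); total welfare W = $2602M.
AzureWave receives Band E at value $648M, so the others get W − 648 = $1954M.
Without AzureWave: best allocation of the remaining 3 bidders over all 4 bands is PeakComm→Band B ($679M), Pulse→Band D ($822M), TerraLink→Band E ($512M), total $2013M.
VCG payment = (others' best without AzureWave) − (others' welfare with AzureWave) = 2013 − 1954 = $59M.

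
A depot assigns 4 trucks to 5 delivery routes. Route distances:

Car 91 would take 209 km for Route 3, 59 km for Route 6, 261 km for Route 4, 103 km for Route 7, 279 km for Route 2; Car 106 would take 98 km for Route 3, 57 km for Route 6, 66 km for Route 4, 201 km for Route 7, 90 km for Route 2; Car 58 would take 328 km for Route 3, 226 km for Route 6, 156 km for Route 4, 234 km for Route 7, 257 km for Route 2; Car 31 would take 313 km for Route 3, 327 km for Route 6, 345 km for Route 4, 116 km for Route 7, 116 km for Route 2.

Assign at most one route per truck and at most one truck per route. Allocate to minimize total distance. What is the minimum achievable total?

Optimal: Car 91→Route 6 (59 km), Car 106→Route 2 (90 km), Car 58→Route 4 (156 km), Car 31→Route 7 (116 km) — total 59+90+156+116 = 421 km.
Column-greedy (each route in turn goes to its cheapest remaining truck) gives 429 km, worse by 8.
Next-best assignment: Car 91→Route 6, Car 106→Route 3, Car 58→Route 4, Car 31→Route 7 = 429 km.
Checked against all permutations: 421 km is optimal.

Minimum total: 421 km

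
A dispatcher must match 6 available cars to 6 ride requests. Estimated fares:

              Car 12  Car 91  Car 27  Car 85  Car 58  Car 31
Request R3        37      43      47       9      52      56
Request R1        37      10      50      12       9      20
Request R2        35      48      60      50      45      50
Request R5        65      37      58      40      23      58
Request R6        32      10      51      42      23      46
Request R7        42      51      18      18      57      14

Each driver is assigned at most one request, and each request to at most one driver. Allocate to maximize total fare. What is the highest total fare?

Max total: $318

Optimal: Car 12→Request R5 ($65), Car 91→Request R2 ($48), Car 27→Request R1 ($50), Car 85→Request R6 ($42), Car 58→Request R7 ($57), Car 31→Request R3 ($56) — total 65+48+50+42+57+56 = $318.
Row-greedy (each driver in turn takes its best remaining request) gives $290, worse by 28.
Swapping Car 91↔Car 58 (Car 91→Request R7 $51, Car 58→Request R2 $45) loses 9.
Every other assignment is strictly worse.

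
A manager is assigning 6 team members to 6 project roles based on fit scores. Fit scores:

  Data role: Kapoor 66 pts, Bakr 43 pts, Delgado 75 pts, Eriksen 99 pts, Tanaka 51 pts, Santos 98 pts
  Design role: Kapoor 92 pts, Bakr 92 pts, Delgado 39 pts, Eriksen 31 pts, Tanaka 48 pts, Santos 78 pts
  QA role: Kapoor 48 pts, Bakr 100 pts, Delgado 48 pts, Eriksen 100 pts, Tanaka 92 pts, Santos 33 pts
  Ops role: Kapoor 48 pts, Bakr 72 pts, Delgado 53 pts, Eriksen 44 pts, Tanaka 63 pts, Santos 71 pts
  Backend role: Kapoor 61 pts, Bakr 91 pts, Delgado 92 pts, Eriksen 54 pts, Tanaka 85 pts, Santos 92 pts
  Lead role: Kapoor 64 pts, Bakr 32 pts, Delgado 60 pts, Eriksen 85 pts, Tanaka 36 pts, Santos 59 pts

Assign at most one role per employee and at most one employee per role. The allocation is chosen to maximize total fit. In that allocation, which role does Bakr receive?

This is the linear assignment problem.
Optimal: Kapoor→Design role (92 pts), Bakr→Ops role (72 pts), Delgado→Backend role (92 pts), Eriksen→Lead role (85 pts), Tanaka→QA role (92 pts), Santos→Data role (98 pts) — total 92+72+92+85+92+98 = 531 pts.
Column-greedy (each role in turn goes to its best remaining employee) gives 490 pts, worse by 41.
Swapping Santos↔Delgado (Santos→Backend role 92 pts, Delgado→Data role 75 pts) loses 23.
Bakr's own top role is QA role (100 pts), but forcing Bakr→QA role and reassigning the rest optimally gives only 530 pts — worse by 1.

Bakr receives Ops role.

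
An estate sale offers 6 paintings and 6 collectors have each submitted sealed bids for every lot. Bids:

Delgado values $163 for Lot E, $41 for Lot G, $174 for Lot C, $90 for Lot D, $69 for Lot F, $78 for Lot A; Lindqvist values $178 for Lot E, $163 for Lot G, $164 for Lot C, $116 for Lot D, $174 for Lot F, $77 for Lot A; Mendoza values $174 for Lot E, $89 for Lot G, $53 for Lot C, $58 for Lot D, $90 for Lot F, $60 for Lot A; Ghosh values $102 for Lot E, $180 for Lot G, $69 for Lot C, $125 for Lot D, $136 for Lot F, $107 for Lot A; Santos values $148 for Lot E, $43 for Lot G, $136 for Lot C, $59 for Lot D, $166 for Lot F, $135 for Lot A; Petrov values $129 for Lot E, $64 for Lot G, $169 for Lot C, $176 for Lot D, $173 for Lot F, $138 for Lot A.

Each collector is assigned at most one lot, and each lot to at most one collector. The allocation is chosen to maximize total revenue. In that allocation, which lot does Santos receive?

Optimal: Delgado→Lot C ($174), Lindqvist→Lot F ($174), Mendoza→Lot E ($174), Ghosh→Lot G ($180), Santos→Lot A ($135), Petrov→Lot D ($176) — total 174+174+174+180+135+176 = $1013.
Row-greedy (each collector in turn takes its best remaining lot) gives $933, worse by 80.
Next-best assignment: Delgado→Lot C, Lindqvist→Lot G, Mendoza→Lot E, Ghosh→Lot A, Santos→Lot F, Petrov→Lot D = $960.
Swapping Delgado↔Mendoza (Delgado→Lot E $163, Mendoza→Lot C $53) loses 132.
Santos's own top lot is Lot F ($166), but forcing Santos→Lot F and reassigning the rest optimally gives only $960 — worse by 53.

Santos receives Lot A.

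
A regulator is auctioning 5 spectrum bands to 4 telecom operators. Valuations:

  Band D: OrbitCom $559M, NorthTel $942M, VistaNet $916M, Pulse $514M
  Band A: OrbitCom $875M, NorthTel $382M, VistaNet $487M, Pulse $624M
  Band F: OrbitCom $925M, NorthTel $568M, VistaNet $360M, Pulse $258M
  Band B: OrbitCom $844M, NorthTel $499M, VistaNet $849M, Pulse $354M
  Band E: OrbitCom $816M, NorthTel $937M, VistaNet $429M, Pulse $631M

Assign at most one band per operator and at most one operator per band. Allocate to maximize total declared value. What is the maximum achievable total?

Optimal: OrbitCom→Band F ($925M), NorthTel→Band E ($937M), VistaNet→Band D ($916M), Pulse→Band A ($624M) — total 925+937+916+624 = $3402M.
Checked against all permutations: $3402M is optimal.

Maximum total: $3402M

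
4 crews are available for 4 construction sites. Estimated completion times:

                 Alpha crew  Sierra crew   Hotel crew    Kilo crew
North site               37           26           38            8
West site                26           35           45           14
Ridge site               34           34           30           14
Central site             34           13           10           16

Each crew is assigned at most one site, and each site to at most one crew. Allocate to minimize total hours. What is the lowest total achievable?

Optimal: Alpha crew→West site (26 hours), Sierra crew→North site (26 hours), Hotel crew→Central site (10 hours), Kilo crew→Ridge site (14 hours) — total 26+26+10+14 = 76 hours.
Column-greedy (each site in turn goes to its cheapest remaining crew) gives 77 hours, worse by 1.
Every other assignment is strictly worse.

Min total: 76 hours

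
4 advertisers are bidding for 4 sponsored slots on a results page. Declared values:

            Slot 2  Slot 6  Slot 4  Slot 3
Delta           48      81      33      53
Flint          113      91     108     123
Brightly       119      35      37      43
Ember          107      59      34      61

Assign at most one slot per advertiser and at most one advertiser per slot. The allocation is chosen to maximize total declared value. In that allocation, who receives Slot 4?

Optimal: Delta→Slot 6 ($81), Flint→Slot 4 ($108), Brightly→Slot 2 ($119), Ember→Slot 3 ($61) — total 81+108+119+61 = $369.
Row-greedy (each advertiser in turn takes its best remaining slot) gives $357, worse by 12.
Every other assignment is strictly worse.
Flint's own top slot is Slot 3 ($123), but forcing Flint→Slot 3 and reassigning the rest optimally gives only $357 — worse by 12.

Flint receives Slot 4.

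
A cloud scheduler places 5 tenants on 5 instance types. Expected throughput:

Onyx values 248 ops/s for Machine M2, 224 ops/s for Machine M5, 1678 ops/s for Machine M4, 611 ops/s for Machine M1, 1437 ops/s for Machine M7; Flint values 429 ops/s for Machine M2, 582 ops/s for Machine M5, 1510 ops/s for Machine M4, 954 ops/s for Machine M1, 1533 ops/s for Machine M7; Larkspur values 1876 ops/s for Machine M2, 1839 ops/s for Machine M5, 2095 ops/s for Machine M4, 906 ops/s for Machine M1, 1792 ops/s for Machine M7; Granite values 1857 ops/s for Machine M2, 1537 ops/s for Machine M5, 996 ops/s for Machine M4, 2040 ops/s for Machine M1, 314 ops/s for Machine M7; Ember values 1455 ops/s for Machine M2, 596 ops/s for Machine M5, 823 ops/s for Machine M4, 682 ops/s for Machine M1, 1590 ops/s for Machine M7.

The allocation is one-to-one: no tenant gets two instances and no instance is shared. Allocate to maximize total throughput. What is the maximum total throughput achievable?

Maximum total: 8545 ops/s

Optimal: Onyx→Machine M4 (1678 ops/s), Flint→Machine M7 (1533 ops/s), Larkspur→Machine M5 (1839 ops/s), Granite→Machine M1 (2040 ops/s), Ember→Machine M2 (1455 ops/s) — total 1678+1533+1839+2040+1455 = 8545 ops/s.
Row-greedy (each tenant in turn takes its best remaining instance) gives 7723 ops/s, worse by 822.
Next-best assignment: Onyx→Machine M7, Flint→Machine M4, Larkspur→Machine M5, Granite→Machine M1, Ember→Machine M2 = 8281 ops/s.
No other one-to-one assignment exceeds 8545 ops/s.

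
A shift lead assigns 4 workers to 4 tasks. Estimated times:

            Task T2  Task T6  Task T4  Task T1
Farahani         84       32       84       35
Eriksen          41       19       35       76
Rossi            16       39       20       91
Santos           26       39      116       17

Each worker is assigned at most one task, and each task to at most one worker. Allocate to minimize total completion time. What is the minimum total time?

Min total: 100 min

Optimal: Farahani→Task T6 (32 min), Eriksen→Task T4 (35 min), Rossi→Task T2 (16 min), Santos→Task T1 (17 min) — total 32+35+16+17 = 100 min.
Min-entry greedy (repeatedly take the single cheapest remaining cell) gives 136 min, worse by 36.
Swapping Eriksen↔Santos (Eriksen→Task T1 76 min, Santos→Task T4 116 min) adds 140.
No other one-to-one assignment undercuts 100 min.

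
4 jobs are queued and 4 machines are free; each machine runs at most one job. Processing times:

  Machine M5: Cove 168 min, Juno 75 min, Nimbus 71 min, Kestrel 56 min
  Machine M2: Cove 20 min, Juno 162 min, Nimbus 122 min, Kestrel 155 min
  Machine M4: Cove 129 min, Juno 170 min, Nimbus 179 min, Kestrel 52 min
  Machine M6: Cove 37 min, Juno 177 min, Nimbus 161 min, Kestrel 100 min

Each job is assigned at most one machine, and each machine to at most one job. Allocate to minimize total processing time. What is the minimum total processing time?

Optimal: Cove→Machine M6 (37 min), Juno→Machine M5 (75 min), Nimbus→Machine M2 (122 min), Kestrel→Machine M4 (52 min) — total 37+75+122+52 = 286 min.
Row-greedy (each job in turn takes its cheapest remaining machine) gives 308 min, worse by 22.

Minimum total: 286 min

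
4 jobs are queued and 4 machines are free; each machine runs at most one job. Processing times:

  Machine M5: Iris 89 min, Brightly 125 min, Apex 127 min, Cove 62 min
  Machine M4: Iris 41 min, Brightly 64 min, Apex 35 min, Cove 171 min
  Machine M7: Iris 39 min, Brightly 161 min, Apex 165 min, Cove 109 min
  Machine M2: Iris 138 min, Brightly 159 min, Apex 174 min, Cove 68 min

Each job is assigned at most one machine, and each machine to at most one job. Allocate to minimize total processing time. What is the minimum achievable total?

This is a one-to-one assignment (minimum-cost bipartite matching).
Optimal: Iris→Machine M7 (39 min), Brightly→Machine M5 (125 min), Apex→Machine M4 (35 min), Cove→Machine M2 (68 min) — total 39+125+35+68 = 267 min.
Row-greedy (each job in turn takes its cheapest remaining machine) gives 298 min, worse by 31.

Minimum total: 267 min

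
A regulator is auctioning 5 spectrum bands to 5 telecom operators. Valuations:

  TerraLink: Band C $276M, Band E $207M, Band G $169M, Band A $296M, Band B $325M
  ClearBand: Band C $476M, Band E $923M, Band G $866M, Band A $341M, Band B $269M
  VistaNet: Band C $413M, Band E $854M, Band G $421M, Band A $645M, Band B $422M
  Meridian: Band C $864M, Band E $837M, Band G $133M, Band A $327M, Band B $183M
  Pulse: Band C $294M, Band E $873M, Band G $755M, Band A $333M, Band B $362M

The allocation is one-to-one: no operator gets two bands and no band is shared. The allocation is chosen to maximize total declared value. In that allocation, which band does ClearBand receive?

Treat this as an assignment problem: match each operator to one band.
Optimal: TerraLink→Band B ($325M), ClearBand→Band G ($866M), VistaNet→Band A ($645M), Meridian→Band C ($864M), Pulse→Band E ($873M) — total 325+866+645+864+873 = $3573M.
Next-best assignment: TerraLink→Band B, ClearBand→Band E, VistaNet→Band A, Meridian→Band C, Pulse→Band G = $3512M.
ClearBand's own top band is Band E ($923M), but forcing ClearBand→Band E and reassigning the rest optimally gives only $3512M — worse by 61.

ClearBand receives Band G.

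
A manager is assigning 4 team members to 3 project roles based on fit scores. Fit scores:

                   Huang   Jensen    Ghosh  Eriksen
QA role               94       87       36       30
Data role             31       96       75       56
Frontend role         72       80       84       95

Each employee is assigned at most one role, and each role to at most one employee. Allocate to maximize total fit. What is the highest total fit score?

Max total: 285 pts

This is the linear assignment problem.
Optimal: Huang→QA role (94 pts), Jensen→Data role (96 pts), Eriksen→Frontend role (95 pts) — total 94+96+95 = 285 pts.
Row-greedy (each employee in turn takes its best remaining role) gives 274 pts, worse by 11.
Checked against all permutations: 285 pts is optimal.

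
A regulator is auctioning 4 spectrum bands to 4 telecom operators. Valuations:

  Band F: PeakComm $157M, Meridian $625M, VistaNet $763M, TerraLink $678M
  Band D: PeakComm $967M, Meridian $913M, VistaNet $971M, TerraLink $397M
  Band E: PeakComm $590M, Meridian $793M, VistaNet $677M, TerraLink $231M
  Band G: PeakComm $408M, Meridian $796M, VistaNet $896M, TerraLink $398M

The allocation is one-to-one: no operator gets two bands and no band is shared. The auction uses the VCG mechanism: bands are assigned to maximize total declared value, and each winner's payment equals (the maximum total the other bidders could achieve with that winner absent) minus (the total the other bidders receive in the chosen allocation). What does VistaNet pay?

VistaNet pays $3M.

Efficient allocation: PeakComm→Band D ($967M), Meridian→Band E ($793M), VistaNet→Band G ($896M), TerraLink→Band F ($678M); total welfare W = $3334M.
VistaNet receives Band G at value $896M, so the others get W − 896 = $2438M.
Without VistaNet: best allocation of the remaining 3 bidders over all 4 bands is PeakComm→Band D ($967M), Meridian→Band G ($796M), TerraLink→Band F ($678M), total $2441M.
VCG payment = (others' best without VistaNet) − (others' welfare with VistaNet) = 2441 − 2438 = $3M.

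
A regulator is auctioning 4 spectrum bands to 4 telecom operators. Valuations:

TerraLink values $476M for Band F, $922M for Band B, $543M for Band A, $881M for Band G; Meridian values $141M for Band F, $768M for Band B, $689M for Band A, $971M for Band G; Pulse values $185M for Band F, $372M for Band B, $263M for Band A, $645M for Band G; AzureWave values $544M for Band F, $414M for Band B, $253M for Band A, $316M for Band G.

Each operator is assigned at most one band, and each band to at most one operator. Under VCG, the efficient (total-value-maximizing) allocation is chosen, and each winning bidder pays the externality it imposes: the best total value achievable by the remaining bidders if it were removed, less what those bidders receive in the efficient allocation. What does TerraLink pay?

Efficient allocation: TerraLink→Band B ($922M), Meridian→Band A ($689M), Pulse→Band G ($645M), AzureWave→Band F ($544M); total welfare W = $2800M.
TerraLink receives Band B at value $922M, so the others get W − 922 = $1878M.
Without TerraLink: best allocation of the remaining 3 bidders over all 4 bands is Meridian→Band B ($768M), Pulse→Band G ($645M), AzureWave→Band F ($544M), total $1957M.
VCG payment = (others' best without TerraLink) − (others' welfare with TerraLink) = 1957 − 1878 = $79M.

TerraLink pays $79M.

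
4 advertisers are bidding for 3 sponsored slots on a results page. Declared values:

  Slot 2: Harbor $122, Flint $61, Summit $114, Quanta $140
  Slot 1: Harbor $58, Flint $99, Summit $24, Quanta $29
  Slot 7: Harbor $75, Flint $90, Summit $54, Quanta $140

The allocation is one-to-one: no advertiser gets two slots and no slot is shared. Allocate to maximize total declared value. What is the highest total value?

Max total: $361

Optimal: Harbor→Slot 2 ($122), Flint→Slot 1 ($99), Quanta→Slot 7 ($140) — total 122+99+140 = $361.
Row-greedy (each advertiser in turn takes its best remaining slot) gives $275, worse by 86.
Next-best assignment: Summit→Slot 2, Flint→Slot 1, Quanta→Slot 7 = $353.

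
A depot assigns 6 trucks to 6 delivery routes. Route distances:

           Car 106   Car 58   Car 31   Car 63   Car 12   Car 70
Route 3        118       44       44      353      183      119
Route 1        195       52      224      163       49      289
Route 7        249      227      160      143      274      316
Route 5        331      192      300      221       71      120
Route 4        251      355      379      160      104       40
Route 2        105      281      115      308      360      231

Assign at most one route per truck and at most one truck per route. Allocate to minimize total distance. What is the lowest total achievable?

Optimal: Car 106→Route 2 (105 km), Car 58→Route 1 (52 km), Car 31→Route 3 (44 km), Car 63→Route 7 (143 km), Car 12→Route 5 (71 km), Car 70→Route 4 (40 km) — total 105+52+44+143+71+40 = 455 km.
Min-entry greedy (repeatedly take the single cheapest remaining cell) gives 681 km, worse by 226.

Minimum total: 455 km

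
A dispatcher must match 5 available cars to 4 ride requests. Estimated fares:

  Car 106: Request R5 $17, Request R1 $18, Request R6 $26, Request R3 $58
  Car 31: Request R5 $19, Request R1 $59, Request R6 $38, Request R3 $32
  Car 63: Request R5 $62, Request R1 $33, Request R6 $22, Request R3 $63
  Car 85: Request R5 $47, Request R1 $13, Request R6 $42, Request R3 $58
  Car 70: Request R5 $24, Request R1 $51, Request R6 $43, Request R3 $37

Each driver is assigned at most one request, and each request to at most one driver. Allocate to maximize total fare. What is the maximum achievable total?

Treat this as an assignment problem: match each driver to one request.
Optimal: Car 63→Request R5 ($62), Car 31→Request R1 ($59), Car 70→Request R6 ($43), Car 106→Request R3 ($58) — total 62+59+43+58 = $222.

Max total: $222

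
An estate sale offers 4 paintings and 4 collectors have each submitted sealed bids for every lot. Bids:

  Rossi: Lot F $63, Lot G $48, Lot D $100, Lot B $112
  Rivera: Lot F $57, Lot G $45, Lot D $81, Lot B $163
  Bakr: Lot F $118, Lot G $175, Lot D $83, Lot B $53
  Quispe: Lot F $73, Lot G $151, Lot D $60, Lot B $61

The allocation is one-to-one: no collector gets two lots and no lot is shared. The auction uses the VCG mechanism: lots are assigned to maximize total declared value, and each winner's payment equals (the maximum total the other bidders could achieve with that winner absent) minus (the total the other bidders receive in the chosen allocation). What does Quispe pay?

Efficient allocation: Rossi→Lot D ($100), Rivera→Lot B ($163), Bakr→Lot F ($118), Quispe→Lot G ($151); total welfare W = $532.
Quispe receives Lot G at value $151, so the others get W − 151 = $381.
Without Quispe: best allocation of the remaining 3 bidders over all 4 lots is Rossi→Lot D ($100), Rivera→Lot B ($163), Bakr→Lot G ($175), total $438.
VCG payment = (others' best without Quispe) − (others' welfare with Quispe) = 438 − 381 = $57.

Quispe pays $57.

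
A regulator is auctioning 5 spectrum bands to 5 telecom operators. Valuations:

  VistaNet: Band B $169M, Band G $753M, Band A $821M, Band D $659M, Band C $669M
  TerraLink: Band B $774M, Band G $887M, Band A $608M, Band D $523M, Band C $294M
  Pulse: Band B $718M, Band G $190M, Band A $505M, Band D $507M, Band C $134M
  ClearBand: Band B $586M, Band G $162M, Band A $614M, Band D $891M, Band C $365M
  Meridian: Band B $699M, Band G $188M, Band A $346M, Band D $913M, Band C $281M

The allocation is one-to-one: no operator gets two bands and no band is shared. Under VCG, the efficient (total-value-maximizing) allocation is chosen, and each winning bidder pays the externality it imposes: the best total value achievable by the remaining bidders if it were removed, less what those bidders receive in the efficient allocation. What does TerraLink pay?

Efficient allocation: VistaNet→Band C ($669M), TerraLink→Band G ($887M), Pulse→Band B ($718M), ClearBand→Band A ($614M), Meridian→Band D ($913M); total welfare W = $3801M.
TerraLink receives Band G at value $887M, so the others get W − 887 = $2914M.
Without TerraLink: best allocation of the remaining 4 bidders over all 5 bands is VistaNet→Band G ($753M), Pulse→Band B ($718M), ClearBand→Band A ($614M), Meridian→Band D ($913M), total $2998M.
VCG payment = (others' best without TerraLink) − (others' welfare with TerraLink) = 2998 − 2914 = $84M.

TerraLink pays $84M.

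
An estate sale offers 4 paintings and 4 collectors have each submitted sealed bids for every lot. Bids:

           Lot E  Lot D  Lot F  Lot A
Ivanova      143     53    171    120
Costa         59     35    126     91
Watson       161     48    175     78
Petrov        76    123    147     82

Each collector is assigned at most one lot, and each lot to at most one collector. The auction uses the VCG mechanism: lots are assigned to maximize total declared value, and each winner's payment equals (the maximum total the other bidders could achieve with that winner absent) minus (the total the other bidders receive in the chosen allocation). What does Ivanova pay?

Efficient allocation: Ivanova→Lot F ($171), Costa→Lot A ($91), Watson→Lot E ($161), Petrov→Lot D ($123); total welfare W = $546.
Ivanova receives Lot F at value $171, so the others get W − 171 = $375.
Without Ivanova: best allocation of the remaining 3 bidders over all 4 lots is Costa→Lot F ($126), Watson→Lot E ($161), Petrov→Lot D ($123), total $410.
VCG payment = (others' best without Ivanova) − (others' welfare with Ivanova) = 410 − 375 = $35.

Ivanova pays $35.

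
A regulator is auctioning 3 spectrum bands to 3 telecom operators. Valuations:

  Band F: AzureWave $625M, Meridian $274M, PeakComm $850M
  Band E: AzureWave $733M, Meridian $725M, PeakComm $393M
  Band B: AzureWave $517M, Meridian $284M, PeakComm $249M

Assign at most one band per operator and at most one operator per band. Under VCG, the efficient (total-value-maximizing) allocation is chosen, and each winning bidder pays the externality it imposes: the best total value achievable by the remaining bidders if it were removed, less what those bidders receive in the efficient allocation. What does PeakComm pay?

Efficient allocation: AzureWave→Band B ($517M), Meridian→Band E ($725M), PeakComm→Band F ($850M); total welfare W = $2092M.
PeakComm receives Band F at value $850M, so the others get W − 850 = $1242M.
Without PeakComm: best allocation of the remaining 2 bidders over all 3 bands is AzureWave→Band F ($625M), Meridian→Band E ($725M), total $1350M.
VCG payment = (others' best without PeakComm) − (others' welfare with PeakComm) = 1350 − 1242 = $108M.

PeakComm pays $108M.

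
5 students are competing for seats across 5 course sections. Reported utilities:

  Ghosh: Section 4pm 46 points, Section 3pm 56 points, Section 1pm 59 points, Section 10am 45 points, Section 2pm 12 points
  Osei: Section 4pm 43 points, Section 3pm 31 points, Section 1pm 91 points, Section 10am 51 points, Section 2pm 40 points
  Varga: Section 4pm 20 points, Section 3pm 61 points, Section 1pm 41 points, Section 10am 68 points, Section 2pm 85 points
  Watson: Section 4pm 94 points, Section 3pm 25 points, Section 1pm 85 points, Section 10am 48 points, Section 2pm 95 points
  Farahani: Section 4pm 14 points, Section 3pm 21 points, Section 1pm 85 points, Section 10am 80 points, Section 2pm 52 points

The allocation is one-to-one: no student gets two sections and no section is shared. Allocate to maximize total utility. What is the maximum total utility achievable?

Maximum total: 406 points

This is a one-to-one assignment (maximum-weight bipartite matching).
Optimal: Ghosh→Section 3pm (56 points), Osei→Section 1pm (91 points), Varga→Section 2pm (85 points), Watson→Section 4pm (94 points), Farahani→Section 10am (80 points) — total 56+91+85+94+80 = 406 points.
Column-greedy (each section in turn goes to its best remaining student) gives 338 points, worse by 68.
Next-best assignment: Ghosh→Section 4pm, Osei→Section 1pm, Varga→Section 3pm, Watson→Section 2pm, Farahani→Section 10am = 373 points.
Checked against all permutations: 406 points is optimal.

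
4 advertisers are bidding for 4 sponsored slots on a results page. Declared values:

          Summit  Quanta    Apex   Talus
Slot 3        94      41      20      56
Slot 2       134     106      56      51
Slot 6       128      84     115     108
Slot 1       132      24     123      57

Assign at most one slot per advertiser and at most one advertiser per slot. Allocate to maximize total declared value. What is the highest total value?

Optimal: Summit→Slot 3 ($94), Quanta→Slot 2 ($106), Apex→Slot 1 ($123), Talus→Slot 6 ($108) — total 94+106+123+108 = $431.
Row-greedy (each advertiser in turn takes its best remaining slot) gives $397, worse by 34.

Max total: $431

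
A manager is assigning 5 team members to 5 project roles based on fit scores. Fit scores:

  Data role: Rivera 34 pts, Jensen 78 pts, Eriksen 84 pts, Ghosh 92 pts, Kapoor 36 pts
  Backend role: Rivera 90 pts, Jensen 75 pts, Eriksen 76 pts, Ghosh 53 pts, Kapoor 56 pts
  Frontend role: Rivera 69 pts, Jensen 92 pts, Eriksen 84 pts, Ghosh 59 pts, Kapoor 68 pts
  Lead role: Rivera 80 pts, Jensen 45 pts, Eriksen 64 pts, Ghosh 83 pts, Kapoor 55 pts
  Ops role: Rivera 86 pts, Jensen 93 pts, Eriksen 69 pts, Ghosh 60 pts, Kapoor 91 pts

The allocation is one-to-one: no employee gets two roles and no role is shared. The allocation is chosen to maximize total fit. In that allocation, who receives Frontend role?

Optimal: Rivera→Backend role (90 pts), Jensen→Frontend role (92 pts), Eriksen→Data role (84 pts), Ghosh→Lead role (83 pts), Kapoor→Ops role (91 pts) — total 90+92+84+83+91 = 440 pts.
Row-greedy (each employee in turn takes its best remaining role) gives 418 pts, worse by 22.
Next-best assignment: Rivera→Lead role, Jensen→Frontend role, Eriksen→Backend role, Ghosh→Data role, Kapoor→Ops role = 431 pts.
Swapping Rivera↔Eriksen (Rivera→Data role 34 pts, Eriksen→Backend role 76 pts) loses 64.
Jensen's own top role is Ops role (93 pts), but forcing Jensen→Ops role and reassigning the rest optimally gives only 418 pts — worse by 22.

Jensen receives Frontend role.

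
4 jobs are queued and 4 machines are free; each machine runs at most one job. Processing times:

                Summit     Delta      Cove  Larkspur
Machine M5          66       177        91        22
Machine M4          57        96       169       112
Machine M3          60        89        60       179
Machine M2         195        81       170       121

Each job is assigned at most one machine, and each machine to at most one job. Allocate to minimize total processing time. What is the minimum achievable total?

Minimum total: 220 min

Optimal: Summit→Machine M4 (57 min), Delta→Machine M2 (81 min), Cove→Machine M3 (60 min), Larkspur→Machine M5 (22 min) — total 57+81+60+22 = 220 min.
Next-best assignment: Summit→Machine M5, Delta→Machine M2, Cove→Machine M3, Larkspur→Machine M4 = 319 min.
No other one-to-one assignment undercuts 220 min.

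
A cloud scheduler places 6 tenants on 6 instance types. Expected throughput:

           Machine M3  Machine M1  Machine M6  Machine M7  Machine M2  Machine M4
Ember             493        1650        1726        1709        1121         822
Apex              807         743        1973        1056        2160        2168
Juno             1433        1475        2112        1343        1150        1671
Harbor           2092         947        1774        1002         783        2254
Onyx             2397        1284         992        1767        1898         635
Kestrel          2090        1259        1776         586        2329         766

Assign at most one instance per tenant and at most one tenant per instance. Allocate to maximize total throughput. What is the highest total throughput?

Optimal: Ember→Machine M7 (1709 ops/s), Apex→Machine M6 (1973 ops/s), Juno→Machine M1 (1475 ops/s), Harbor→Machine M4 (2254 ops/s), Onyx→Machine M3 (2397 ops/s), Kestrel→Machine M2 (2329 ops/s) — total 1709+1973+1475+2254+2397+2329 = 12137 ops/s.
Row-greedy (each tenant in turn takes its best remaining instance) gives 9945 ops/s, worse by 2192.

Max total: 12137 ops/s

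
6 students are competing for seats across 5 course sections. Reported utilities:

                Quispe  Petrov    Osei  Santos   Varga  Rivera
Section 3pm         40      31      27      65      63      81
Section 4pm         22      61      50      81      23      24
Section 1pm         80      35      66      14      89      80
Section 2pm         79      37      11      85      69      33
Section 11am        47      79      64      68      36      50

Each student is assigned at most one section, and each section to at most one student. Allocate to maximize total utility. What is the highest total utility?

Optimal: Rivera→Section 3pm (81 points), Santos→Section 4pm (81 points), Varga→Section 1pm (89 points), Quispe→Section 2pm (79 points), Petrov→Section 11am (79 points) — total 81+81+89+79+79 = 409 points.
Row-greedy (each student in turn takes its best remaining section) gives 357 points, worse by 52.
Next-best assignment: Rivera→Section 3pm, Santos→Section 4pm, Varga→Section 1pm, Quispe→Section 2pm, Osei→Section 11am = 394 points.
No other one-to-one assignment exceeds 409 points.

Max total: 409 points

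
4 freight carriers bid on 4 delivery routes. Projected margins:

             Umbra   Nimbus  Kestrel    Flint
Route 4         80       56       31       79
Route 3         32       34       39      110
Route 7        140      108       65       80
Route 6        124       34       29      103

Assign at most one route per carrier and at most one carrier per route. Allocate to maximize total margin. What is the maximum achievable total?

Maximum total: $373k

This is the linear assignment problem.
Optimal: Umbra→Route 6 ($124k), Nimbus→Route 7 ($108k), Kestrel→Route 4 ($31k), Flint→Route 3 ($110k) — total 124+108+31+110 = $373k.
Row-greedy (each carrier in turn takes its best remaining route) gives $338k, worse by 35.
Next-best assignment: Umbra→Route 6, Nimbus→Route 4, Kestrel→Route 7, Flint→Route 3 = $355k.
Checked against all permutations: $373k is optimal.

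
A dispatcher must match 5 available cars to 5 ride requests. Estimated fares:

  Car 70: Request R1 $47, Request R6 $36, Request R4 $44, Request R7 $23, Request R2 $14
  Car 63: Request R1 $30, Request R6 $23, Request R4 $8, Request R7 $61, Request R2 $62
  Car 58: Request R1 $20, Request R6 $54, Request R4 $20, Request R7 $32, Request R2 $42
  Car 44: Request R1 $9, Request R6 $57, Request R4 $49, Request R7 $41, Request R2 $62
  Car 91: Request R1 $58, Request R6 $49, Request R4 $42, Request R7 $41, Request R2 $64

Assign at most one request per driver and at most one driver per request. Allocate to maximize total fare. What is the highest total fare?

Max total: $279

Treat this as an assignment problem: match each driver to one request.
Optimal: Car 70→Request R4 ($44), Car 63→Request R7 ($61), Car 58→Request R6 ($54), Car 44→Request R2 ($62), Car 91→Request R1 ($58) — total 44+61+54+62+58 = $279.
Column-greedy (each request in turn goes to its best remaining driver) gives $262, worse by 17.
Checked against all permutations: $279 is optimal.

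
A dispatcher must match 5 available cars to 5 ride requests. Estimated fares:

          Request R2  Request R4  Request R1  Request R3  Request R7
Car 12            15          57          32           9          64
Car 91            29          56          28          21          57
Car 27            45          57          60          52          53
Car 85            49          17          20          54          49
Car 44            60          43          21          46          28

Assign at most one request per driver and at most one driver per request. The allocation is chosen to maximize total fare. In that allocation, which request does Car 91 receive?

Car 91 receives Request R4.

Optimal: Car 12→Request R7 ($64), Car 91→Request R4 ($56), Car 27→Request R1 ($60), Car 85→Request R3 ($54), Car 44→Request R2 ($60) — total 64+56+60+54+60 = $294.
Column-greedy (each request in turn goes to its best remaining driver) gives $288, worse by 6.
Car 91's own top request is Request R7 ($57), but forcing Car 91→Request R7 and reassigning the rest optimally gives only $288 — worse by 6.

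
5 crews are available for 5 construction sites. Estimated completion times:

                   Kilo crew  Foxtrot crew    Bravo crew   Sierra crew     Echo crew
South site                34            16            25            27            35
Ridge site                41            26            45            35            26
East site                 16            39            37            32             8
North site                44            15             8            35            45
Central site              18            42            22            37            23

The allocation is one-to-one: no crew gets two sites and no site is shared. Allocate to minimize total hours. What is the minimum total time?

Optimal: Kilo crew→Central site (18 hours), Foxtrot crew→South site (16 hours), Bravo crew→North site (8 hours), Sierra crew→Ridge site (35 hours), Echo crew→East site (8 hours) — total 18+16+8+35+8 = 85 hours.
Row-greedy (each crew in turn takes its cheapest remaining site) gives 106 hours, worse by 21.
Next-best assignment: Kilo crew→Central site, Foxtrot crew→Ridge site, Bravo crew→North site, Sierra crew→South site, Echo crew→East site = 87 hours.

Min total: 85 hours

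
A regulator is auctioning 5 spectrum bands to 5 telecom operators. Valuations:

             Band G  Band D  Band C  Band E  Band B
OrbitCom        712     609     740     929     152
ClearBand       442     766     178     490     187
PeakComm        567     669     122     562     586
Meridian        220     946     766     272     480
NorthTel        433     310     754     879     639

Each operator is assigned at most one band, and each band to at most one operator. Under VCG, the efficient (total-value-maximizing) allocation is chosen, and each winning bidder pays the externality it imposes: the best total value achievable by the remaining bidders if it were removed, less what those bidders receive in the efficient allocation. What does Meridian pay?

Efficient allocation: OrbitCom→Band G ($712M), ClearBand→Band D ($766M), PeakComm→Band B ($586M), Meridian→Band C ($766M), NorthTel→Band E ($879M); total welfare W = $3709M.
Meridian receives Band C at value $766M, so the others get W − 766 = $2943M.
Without Meridian: best allocation of the remaining 4 bidders over all 5 bands is OrbitCom→Band E ($929M), ClearBand→Band D ($766M), PeakComm→Band B ($586M), NorthTel→Band C ($754M), total $3035M.
VCG payment = (others' best without Meridian) − (others' welfare with Meridian) = 3035 − 2943 = $92M.

Meridian pays $92M.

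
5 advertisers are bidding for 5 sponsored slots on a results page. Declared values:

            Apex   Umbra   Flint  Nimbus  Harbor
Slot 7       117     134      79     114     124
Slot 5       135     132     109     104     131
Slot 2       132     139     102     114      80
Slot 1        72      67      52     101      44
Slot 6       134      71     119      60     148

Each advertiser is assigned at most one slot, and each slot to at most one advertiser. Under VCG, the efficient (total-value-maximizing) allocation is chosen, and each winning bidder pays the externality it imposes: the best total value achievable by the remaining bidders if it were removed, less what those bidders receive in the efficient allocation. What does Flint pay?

Flint pays $21.

Efficient allocation: Apex→Slot 2 ($132), Umbra→Slot 7 ($134), Flint→Slot 5 ($109), Nimbus→Slot 1 ($101), Harbor→Slot 6 ($148); total welfare W = $624.
Flint receives Slot 5 at value $109, so the others get W − 109 = $515.
Without Flint: best allocation of the remaining 4 bidders over all 5 slots is Apex→Slot 5 ($135), Umbra→Slot 2 ($139), Nimbus→Slot 7 ($114), Harbor→Slot 6 ($148), total $536.
VCG payment = (others' best without Flint) − (others' welfare with Flint) = 536 − 515 = $21.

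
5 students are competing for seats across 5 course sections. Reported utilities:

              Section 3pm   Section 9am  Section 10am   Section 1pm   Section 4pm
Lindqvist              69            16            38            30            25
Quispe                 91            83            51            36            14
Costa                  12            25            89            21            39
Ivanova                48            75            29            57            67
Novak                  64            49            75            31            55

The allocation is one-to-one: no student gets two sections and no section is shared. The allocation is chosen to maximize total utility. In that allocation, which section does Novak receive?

This is the linear assignment problem.
Optimal: Lindqvist→Section 3pm (69 points), Quispe→Section 9am (83 points), Costa→Section 10am (89 points), Ivanova→Section 1pm (57 points), Novak→Section 4pm (55 points) — total 69+83+89+57+55 = 353 points.
Row-greedy (each student in turn takes its best remaining section) gives 339 points, worse by 14.
Next-best assignment: Lindqvist→Section 1pm, Quispe→Section 3pm, Costa→Section 10am, Ivanova→Section 9am, Novak→Section 4pm = 340 points.
Checked against all permutations: 353 points is optimal.
Novak's own top section is Section 10am (75 points), but forcing Novak→Section 10am and reassigning the rest optimally gives only 323 points — worse by 30.

Novak receives Section 4pm.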